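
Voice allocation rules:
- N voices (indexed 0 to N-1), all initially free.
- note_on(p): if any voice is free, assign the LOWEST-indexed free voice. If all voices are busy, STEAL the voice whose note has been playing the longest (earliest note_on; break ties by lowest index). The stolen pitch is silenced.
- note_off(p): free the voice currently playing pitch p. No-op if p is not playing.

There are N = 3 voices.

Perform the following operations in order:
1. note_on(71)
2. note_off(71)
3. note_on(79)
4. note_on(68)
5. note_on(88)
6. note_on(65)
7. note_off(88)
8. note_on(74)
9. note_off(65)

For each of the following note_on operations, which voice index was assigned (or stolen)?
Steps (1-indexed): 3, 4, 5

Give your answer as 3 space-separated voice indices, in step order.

Answer: 0 1 2

Derivation:
Op 1: note_on(71): voice 0 is free -> assigned | voices=[71 - -]
Op 2: note_off(71): free voice 0 | voices=[- - -]
Op 3: note_on(79): voice 0 is free -> assigned | voices=[79 - -]
Op 4: note_on(68): voice 1 is free -> assigned | voices=[79 68 -]
Op 5: note_on(88): voice 2 is free -> assigned | voices=[79 68 88]
Op 6: note_on(65): all voices busy, STEAL voice 0 (pitch 79, oldest) -> assign | voices=[65 68 88]
Op 7: note_off(88): free voice 2 | voices=[65 68 -]
Op 8: note_on(74): voice 2 is free -> assigned | voices=[65 68 74]
Op 9: note_off(65): free voice 0 | voices=[- 68 74]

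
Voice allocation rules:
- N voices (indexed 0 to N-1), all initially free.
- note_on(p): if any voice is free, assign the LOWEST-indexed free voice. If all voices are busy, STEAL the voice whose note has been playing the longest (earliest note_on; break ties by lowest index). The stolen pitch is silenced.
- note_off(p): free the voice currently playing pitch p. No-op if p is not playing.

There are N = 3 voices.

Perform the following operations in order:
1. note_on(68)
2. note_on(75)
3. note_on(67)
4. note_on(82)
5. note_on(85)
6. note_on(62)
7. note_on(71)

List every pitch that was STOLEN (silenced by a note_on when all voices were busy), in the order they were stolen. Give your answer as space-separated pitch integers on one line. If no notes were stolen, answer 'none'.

Op 1: note_on(68): voice 0 is free -> assigned | voices=[68 - -]
Op 2: note_on(75): voice 1 is free -> assigned | voices=[68 75 -]
Op 3: note_on(67): voice 2 is free -> assigned | voices=[68 75 67]
Op 4: note_on(82): all voices busy, STEAL voice 0 (pitch 68, oldest) -> assign | voices=[82 75 67]
Op 5: note_on(85): all voices busy, STEAL voice 1 (pitch 75, oldest) -> assign | voices=[82 85 67]
Op 6: note_on(62): all voices busy, STEAL voice 2 (pitch 67, oldest) -> assign | voices=[82 85 62]
Op 7: note_on(71): all voices busy, STEAL voice 0 (pitch 82, oldest) -> assign | voices=[71 85 62]

Answer: 68 75 67 82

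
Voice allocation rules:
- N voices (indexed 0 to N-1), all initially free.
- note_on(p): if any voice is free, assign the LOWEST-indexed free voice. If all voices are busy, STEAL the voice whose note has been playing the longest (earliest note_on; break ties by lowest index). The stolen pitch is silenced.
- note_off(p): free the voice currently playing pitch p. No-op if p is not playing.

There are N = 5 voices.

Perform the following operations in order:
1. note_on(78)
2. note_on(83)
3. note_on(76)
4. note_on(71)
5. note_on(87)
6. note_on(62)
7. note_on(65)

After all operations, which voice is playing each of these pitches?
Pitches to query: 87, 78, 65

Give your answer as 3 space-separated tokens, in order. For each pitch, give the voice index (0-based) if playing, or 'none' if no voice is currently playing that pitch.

Op 1: note_on(78): voice 0 is free -> assigned | voices=[78 - - - -]
Op 2: note_on(83): voice 1 is free -> assigned | voices=[78 83 - - -]
Op 3: note_on(76): voice 2 is free -> assigned | voices=[78 83 76 - -]
Op 4: note_on(71): voice 3 is free -> assigned | voices=[78 83 76 71 -]
Op 5: note_on(87): voice 4 is free -> assigned | voices=[78 83 76 71 87]
Op 6: note_on(62): all voices busy, STEAL voice 0 (pitch 78, oldest) -> assign | voices=[62 83 76 71 87]
Op 7: note_on(65): all voices busy, STEAL voice 1 (pitch 83, oldest) -> assign | voices=[62 65 76 71 87]

Answer: 4 none 1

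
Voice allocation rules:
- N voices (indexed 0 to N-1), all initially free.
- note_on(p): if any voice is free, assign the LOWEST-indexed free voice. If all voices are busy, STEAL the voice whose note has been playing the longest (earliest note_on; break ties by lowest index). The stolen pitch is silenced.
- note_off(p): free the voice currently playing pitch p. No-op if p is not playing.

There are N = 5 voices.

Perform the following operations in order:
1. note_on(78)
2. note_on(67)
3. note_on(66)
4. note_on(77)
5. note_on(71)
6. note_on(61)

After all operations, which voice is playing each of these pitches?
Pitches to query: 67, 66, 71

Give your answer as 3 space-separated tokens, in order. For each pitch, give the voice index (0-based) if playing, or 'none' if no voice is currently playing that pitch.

Answer: 1 2 4

Derivation:
Op 1: note_on(78): voice 0 is free -> assigned | voices=[78 - - - -]
Op 2: note_on(67): voice 1 is free -> assigned | voices=[78 67 - - -]
Op 3: note_on(66): voice 2 is free -> assigned | voices=[78 67 66 - -]
Op 4: note_on(77): voice 3 is free -> assigned | voices=[78 67 66 77 -]
Op 5: note_on(71): voice 4 is free -> assigned | voices=[78 67 66 77 71]
Op 6: note_on(61): all voices busy, STEAL voice 0 (pitch 78, oldest) -> assign | voices=[61 67 66 77 71]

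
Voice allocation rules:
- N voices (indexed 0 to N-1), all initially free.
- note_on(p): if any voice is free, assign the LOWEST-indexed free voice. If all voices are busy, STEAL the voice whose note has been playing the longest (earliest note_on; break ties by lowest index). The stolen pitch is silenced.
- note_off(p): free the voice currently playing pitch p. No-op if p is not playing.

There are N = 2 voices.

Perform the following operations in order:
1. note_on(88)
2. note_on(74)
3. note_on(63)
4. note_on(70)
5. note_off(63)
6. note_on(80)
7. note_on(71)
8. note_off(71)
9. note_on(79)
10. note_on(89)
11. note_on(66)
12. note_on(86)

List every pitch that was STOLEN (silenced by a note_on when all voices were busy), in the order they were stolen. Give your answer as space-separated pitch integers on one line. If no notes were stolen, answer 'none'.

Answer: 88 74 70 80 79 89

Derivation:
Op 1: note_on(88): voice 0 is free -> assigned | voices=[88 -]
Op 2: note_on(74): voice 1 is free -> assigned | voices=[88 74]
Op 3: note_on(63): all voices busy, STEAL voice 0 (pitch 88, oldest) -> assign | voices=[63 74]
Op 4: note_on(70): all voices busy, STEAL voice 1 (pitch 74, oldest) -> assign | voices=[63 70]
Op 5: note_off(63): free voice 0 | voices=[- 70]
Op 6: note_on(80): voice 0 is free -> assigned | voices=[80 70]
Op 7: note_on(71): all voices busy, STEAL voice 1 (pitch 70, oldest) -> assign | voices=[80 71]
Op 8: note_off(71): free voice 1 | voices=[80 -]
Op 9: note_on(79): voice 1 is free -> assigned | voices=[80 79]
Op 10: note_on(89): all voices busy, STEAL voice 0 (pitch 80, oldest) -> assign | voices=[89 79]
Op 11: note_on(66): all voices busy, STEAL voice 1 (pitch 79, oldest) -> assign | voices=[89 66]
Op 12: note_on(86): all voices busy, STEAL voice 0 (pitch 89, oldest) -> assign | voices=[86 66]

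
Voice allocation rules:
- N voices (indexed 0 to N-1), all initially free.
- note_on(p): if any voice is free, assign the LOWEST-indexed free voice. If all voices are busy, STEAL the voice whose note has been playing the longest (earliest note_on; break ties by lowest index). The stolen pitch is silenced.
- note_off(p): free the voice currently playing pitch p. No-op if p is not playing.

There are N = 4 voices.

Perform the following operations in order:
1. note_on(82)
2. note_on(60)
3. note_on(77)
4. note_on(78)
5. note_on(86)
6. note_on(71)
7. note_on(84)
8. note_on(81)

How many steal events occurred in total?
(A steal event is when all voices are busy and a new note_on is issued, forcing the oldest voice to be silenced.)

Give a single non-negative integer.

Answer: 4

Derivation:
Op 1: note_on(82): voice 0 is free -> assigned | voices=[82 - - -]
Op 2: note_on(60): voice 1 is free -> assigned | voices=[82 60 - -]
Op 3: note_on(77): voice 2 is free -> assigned | voices=[82 60 77 -]
Op 4: note_on(78): voice 3 is free -> assigned | voices=[82 60 77 78]
Op 5: note_on(86): all voices busy, STEAL voice 0 (pitch 82, oldest) -> assign | voices=[86 60 77 78]
Op 6: note_on(71): all voices busy, STEAL voice 1 (pitch 60, oldest) -> assign | voices=[86 71 77 78]
Op 7: note_on(84): all voices busy, STEAL voice 2 (pitch 77, oldest) -> assign | voices=[86 71 84 78]
Op 8: note_on(81): all voices busy, STEAL voice 3 (pitch 78, oldest) -> assign | voices=[86 71 84 81]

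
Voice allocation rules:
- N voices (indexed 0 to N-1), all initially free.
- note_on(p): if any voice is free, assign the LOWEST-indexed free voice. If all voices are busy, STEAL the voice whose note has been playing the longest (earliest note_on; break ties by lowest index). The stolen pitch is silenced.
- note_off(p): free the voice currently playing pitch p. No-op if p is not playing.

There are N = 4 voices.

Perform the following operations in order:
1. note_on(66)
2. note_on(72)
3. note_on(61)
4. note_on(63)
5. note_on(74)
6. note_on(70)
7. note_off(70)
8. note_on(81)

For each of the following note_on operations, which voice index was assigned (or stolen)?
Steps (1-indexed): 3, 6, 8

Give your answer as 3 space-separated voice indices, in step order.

Op 1: note_on(66): voice 0 is free -> assigned | voices=[66 - - -]
Op 2: note_on(72): voice 1 is free -> assigned | voices=[66 72 - -]
Op 3: note_on(61): voice 2 is free -> assigned | voices=[66 72 61 -]
Op 4: note_on(63): voice 3 is free -> assigned | voices=[66 72 61 63]
Op 5: note_on(74): all voices busy, STEAL voice 0 (pitch 66, oldest) -> assign | voices=[74 72 61 63]
Op 6: note_on(70): all voices busy, STEAL voice 1 (pitch 72, oldest) -> assign | voices=[74 70 61 63]
Op 7: note_off(70): free voice 1 | voices=[74 - 61 63]
Op 8: note_on(81): voice 1 is free -> assigned | voices=[74 81 61 63]

Answer: 2 1 1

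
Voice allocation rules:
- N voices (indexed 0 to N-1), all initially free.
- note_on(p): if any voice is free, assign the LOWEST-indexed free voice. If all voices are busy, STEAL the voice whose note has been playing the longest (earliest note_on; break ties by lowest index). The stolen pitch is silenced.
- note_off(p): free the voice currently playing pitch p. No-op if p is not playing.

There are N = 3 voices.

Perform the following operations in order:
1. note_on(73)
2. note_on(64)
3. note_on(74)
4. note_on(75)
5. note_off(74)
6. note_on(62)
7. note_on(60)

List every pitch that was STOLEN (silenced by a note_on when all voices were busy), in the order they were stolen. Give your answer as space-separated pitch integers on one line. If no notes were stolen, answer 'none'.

Op 1: note_on(73): voice 0 is free -> assigned | voices=[73 - -]
Op 2: note_on(64): voice 1 is free -> assigned | voices=[73 64 -]
Op 3: note_on(74): voice 2 is free -> assigned | voices=[73 64 74]
Op 4: note_on(75): all voices busy, STEAL voice 0 (pitch 73, oldest) -> assign | voices=[75 64 74]
Op 5: note_off(74): free voice 2 | voices=[75 64 -]
Op 6: note_on(62): voice 2 is free -> assigned | voices=[75 64 62]
Op 7: note_on(60): all voices busy, STEAL voice 1 (pitch 64, oldest) -> assign | voices=[75 60 62]

Answer: 73 64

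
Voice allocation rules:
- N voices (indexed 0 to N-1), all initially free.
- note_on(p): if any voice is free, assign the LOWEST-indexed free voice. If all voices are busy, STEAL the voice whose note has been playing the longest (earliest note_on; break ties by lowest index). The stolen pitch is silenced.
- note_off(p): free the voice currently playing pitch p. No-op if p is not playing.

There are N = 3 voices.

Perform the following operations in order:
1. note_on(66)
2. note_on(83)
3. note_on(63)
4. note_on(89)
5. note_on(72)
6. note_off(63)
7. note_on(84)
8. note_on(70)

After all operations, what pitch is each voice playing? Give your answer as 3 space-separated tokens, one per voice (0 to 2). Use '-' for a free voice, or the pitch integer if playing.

Answer: 70 72 84

Derivation:
Op 1: note_on(66): voice 0 is free -> assigned | voices=[66 - -]
Op 2: note_on(83): voice 1 is free -> assigned | voices=[66 83 -]
Op 3: note_on(63): voice 2 is free -> assigned | voices=[66 83 63]
Op 4: note_on(89): all voices busy, STEAL voice 0 (pitch 66, oldest) -> assign | voices=[89 83 63]
Op 5: note_on(72): all voices busy, STEAL voice 1 (pitch 83, oldest) -> assign | voices=[89 72 63]
Op 6: note_off(63): free voice 2 | voices=[89 72 -]
Op 7: note_on(84): voice 2 is free -> assigned | voices=[89 72 84]
Op 8: note_on(70): all voices busy, STEAL voice 0 (pitch 89, oldest) -> assign | voices=[70 72 84]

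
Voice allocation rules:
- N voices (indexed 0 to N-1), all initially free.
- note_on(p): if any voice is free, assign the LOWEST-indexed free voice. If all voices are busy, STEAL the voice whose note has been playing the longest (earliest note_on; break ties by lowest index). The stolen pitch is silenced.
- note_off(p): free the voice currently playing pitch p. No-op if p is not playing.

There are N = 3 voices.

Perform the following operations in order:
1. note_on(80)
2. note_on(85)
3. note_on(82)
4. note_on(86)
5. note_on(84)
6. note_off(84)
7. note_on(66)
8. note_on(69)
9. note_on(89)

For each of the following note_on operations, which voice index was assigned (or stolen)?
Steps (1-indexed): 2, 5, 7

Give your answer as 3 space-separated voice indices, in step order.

Answer: 1 1 1

Derivation:
Op 1: note_on(80): voice 0 is free -> assigned | voices=[80 - -]
Op 2: note_on(85): voice 1 is free -> assigned | voices=[80 85 -]
Op 3: note_on(82): voice 2 is free -> assigned | voices=[80 85 82]
Op 4: note_on(86): all voices busy, STEAL voice 0 (pitch 80, oldest) -> assign | voices=[86 85 82]
Op 5: note_on(84): all voices busy, STEAL voice 1 (pitch 85, oldest) -> assign | voices=[86 84 82]
Op 6: note_off(84): free voice 1 | voices=[86 - 82]
Op 7: note_on(66): voice 1 is free -> assigned | voices=[86 66 82]
Op 8: note_on(69): all voices busy, STEAL voice 2 (pitch 82, oldest) -> assign | voices=[86 66 69]
Op 9: note_on(89): all voices busy, STEAL voice 0 (pitch 86, oldest) -> assign | voices=[89 66 69]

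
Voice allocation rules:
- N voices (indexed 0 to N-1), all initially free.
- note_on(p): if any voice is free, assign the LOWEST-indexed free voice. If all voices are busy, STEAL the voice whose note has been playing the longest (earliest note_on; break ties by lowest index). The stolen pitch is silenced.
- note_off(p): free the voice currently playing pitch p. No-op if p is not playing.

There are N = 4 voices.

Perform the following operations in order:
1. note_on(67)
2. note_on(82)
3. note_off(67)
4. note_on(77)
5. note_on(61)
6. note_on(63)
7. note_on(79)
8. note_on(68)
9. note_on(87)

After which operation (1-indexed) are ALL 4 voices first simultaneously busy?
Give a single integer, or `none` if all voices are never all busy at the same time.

Op 1: note_on(67): voice 0 is free -> assigned | voices=[67 - - -]
Op 2: note_on(82): voice 1 is free -> assigned | voices=[67 82 - -]
Op 3: note_off(67): free voice 0 | voices=[- 82 - -]
Op 4: note_on(77): voice 0 is free -> assigned | voices=[77 82 - -]
Op 5: note_on(61): voice 2 is free -> assigned | voices=[77 82 61 -]
Op 6: note_on(63): voice 3 is free -> assigned | voices=[77 82 61 63]
Op 7: note_on(79): all voices busy, STEAL voice 1 (pitch 82, oldest) -> assign | voices=[77 79 61 63]
Op 8: note_on(68): all voices busy, STEAL voice 0 (pitch 77, oldest) -> assign | voices=[68 79 61 63]
Op 9: note_on(87): all voices busy, STEAL voice 2 (pitch 61, oldest) -> assign | voices=[68 79 87 63]

Answer: 6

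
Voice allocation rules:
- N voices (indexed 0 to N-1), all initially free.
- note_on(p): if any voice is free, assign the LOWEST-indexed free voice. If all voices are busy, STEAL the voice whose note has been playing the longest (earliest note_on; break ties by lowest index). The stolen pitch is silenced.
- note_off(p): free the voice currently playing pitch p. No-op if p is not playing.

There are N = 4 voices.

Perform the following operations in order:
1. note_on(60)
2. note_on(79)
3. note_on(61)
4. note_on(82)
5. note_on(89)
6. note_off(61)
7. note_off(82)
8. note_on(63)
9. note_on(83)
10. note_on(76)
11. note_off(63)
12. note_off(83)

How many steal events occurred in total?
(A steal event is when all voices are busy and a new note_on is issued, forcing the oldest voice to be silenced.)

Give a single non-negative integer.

Op 1: note_on(60): voice 0 is free -> assigned | voices=[60 - - -]
Op 2: note_on(79): voice 1 is free -> assigned | voices=[60 79 - -]
Op 3: note_on(61): voice 2 is free -> assigned | voices=[60 79 61 -]
Op 4: note_on(82): voice 3 is free -> assigned | voices=[60 79 61 82]
Op 5: note_on(89): all voices busy, STEAL voice 0 (pitch 60, oldest) -> assign | voices=[89 79 61 82]
Op 6: note_off(61): free voice 2 | voices=[89 79 - 82]
Op 7: note_off(82): free voice 3 | voices=[89 79 - -]
Op 8: note_on(63): voice 2 is free -> assigned | voices=[89 79 63 -]
Op 9: note_on(83): voice 3 is free -> assigned | voices=[89 79 63 83]
Op 10: note_on(76): all voices busy, STEAL voice 1 (pitch 79, oldest) -> assign | voices=[89 76 63 83]
Op 11: note_off(63): free voice 2 | voices=[89 76 - 83]
Op 12: note_off(83): free voice 3 | voices=[89 76 - -]

Answer: 2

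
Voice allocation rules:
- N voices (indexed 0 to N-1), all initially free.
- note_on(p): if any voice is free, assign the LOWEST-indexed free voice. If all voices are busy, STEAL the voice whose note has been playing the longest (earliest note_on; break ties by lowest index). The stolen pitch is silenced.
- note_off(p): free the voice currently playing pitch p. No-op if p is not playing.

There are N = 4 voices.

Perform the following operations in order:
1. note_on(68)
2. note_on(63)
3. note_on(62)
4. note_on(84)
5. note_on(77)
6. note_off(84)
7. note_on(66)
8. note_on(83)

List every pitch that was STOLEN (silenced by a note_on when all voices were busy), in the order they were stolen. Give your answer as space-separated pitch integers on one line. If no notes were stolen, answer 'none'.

Op 1: note_on(68): voice 0 is free -> assigned | voices=[68 - - -]
Op 2: note_on(63): voice 1 is free -> assigned | voices=[68 63 - -]
Op 3: note_on(62): voice 2 is free -> assigned | voices=[68 63 62 -]
Op 4: note_on(84): voice 3 is free -> assigned | voices=[68 63 62 84]
Op 5: note_on(77): all voices busy, STEAL voice 0 (pitch 68, oldest) -> assign | voices=[77 63 62 84]
Op 6: note_off(84): free voice 3 | voices=[77 63 62 -]
Op 7: note_on(66): voice 3 is free -> assigned | voices=[77 63 62 66]
Op 8: note_on(83): all voices busy, STEAL voice 1 (pitch 63, oldest) -> assign | voices=[77 83 62 66]

Answer: 68 63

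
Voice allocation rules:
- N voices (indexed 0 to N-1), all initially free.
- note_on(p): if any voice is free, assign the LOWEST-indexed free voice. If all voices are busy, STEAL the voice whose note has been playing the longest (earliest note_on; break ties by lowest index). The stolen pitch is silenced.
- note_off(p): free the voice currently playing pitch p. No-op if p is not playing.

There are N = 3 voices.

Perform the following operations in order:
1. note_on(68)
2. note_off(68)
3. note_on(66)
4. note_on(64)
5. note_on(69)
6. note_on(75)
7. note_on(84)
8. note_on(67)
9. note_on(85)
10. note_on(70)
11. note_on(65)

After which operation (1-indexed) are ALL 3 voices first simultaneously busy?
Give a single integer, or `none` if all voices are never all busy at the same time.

Op 1: note_on(68): voice 0 is free -> assigned | voices=[68 - -]
Op 2: note_off(68): free voice 0 | voices=[- - -]
Op 3: note_on(66): voice 0 is free -> assigned | voices=[66 - -]
Op 4: note_on(64): voice 1 is free -> assigned | voices=[66 64 -]
Op 5: note_on(69): voice 2 is free -> assigned | voices=[66 64 69]
Op 6: note_on(75): all voices busy, STEAL voice 0 (pitch 66, oldest) -> assign | voices=[75 64 69]
Op 7: note_on(84): all voices busy, STEAL voice 1 (pitch 64, oldest) -> assign | voices=[75 84 69]
Op 8: note_on(67): all voices busy, STEAL voice 2 (pitch 69, oldest) -> assign | voices=[75 84 67]
Op 9: note_on(85): all voices busy, STEAL voice 0 (pitch 75, oldest) -> assign | voices=[85 84 67]
Op 10: note_on(70): all voices busy, STEAL voice 1 (pitch 84, oldest) -> assign | voices=[85 70 67]
Op 11: note_on(65): all voices busy, STEAL voice 2 (pitch 67, oldest) -> assign | voices=[85 70 65]

Answer: 5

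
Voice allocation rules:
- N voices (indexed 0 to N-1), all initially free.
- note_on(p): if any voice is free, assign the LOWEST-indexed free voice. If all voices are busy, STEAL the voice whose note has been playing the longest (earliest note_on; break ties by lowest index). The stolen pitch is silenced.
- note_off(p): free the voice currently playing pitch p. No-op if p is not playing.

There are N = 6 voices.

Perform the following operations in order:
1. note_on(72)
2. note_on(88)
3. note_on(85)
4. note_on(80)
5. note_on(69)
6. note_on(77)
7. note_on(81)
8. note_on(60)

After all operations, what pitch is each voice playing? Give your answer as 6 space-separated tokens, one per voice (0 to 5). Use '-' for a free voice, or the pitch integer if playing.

Answer: 81 60 85 80 69 77

Derivation:
Op 1: note_on(72): voice 0 is free -> assigned | voices=[72 - - - - -]
Op 2: note_on(88): voice 1 is free -> assigned | voices=[72 88 - - - -]
Op 3: note_on(85): voice 2 is free -> assigned | voices=[72 88 85 - - -]
Op 4: note_on(80): voice 3 is free -> assigned | voices=[72 88 85 80 - -]
Op 5: note_on(69): voice 4 is free -> assigned | voices=[72 88 85 80 69 -]
Op 6: note_on(77): voice 5 is free -> assigned | voices=[72 88 85 80 69 77]
Op 7: note_on(81): all voices busy, STEAL voice 0 (pitch 72, oldest) -> assign | voices=[81 88 85 80 69 77]
Op 8: note_on(60): all voices busy, STEAL voice 1 (pitch 88, oldest) -> assign | voices=[81 60 85 80 69 77]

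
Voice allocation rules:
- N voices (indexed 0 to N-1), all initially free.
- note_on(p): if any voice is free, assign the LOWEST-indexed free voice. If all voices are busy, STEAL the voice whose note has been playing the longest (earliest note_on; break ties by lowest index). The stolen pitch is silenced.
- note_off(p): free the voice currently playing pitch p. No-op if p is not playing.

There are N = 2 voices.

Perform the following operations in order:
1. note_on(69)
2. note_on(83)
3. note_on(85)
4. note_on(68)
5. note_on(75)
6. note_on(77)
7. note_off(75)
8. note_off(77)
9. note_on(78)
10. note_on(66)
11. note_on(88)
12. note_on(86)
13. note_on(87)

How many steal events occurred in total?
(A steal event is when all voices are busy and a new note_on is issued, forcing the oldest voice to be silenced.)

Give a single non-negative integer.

Answer: 7

Derivation:
Op 1: note_on(69): voice 0 is free -> assigned | voices=[69 -]
Op 2: note_on(83): voice 1 is free -> assigned | voices=[69 83]
Op 3: note_on(85): all voices busy, STEAL voice 0 (pitch 69, oldest) -> assign | voices=[85 83]
Op 4: note_on(68): all voices busy, STEAL voice 1 (pitch 83, oldest) -> assign | voices=[85 68]
Op 5: note_on(75): all voices busy, STEAL voice 0 (pitch 85, oldest) -> assign | voices=[75 68]
Op 6: note_on(77): all voices busy, STEAL voice 1 (pitch 68, oldest) -> assign | voices=[75 77]
Op 7: note_off(75): free voice 0 | voices=[- 77]
Op 8: note_off(77): free voice 1 | voices=[- -]
Op 9: note_on(78): voice 0 is free -> assigned | voices=[78 -]
Op 10: note_on(66): voice 1 is free -> assigned | voices=[78 66]
Op 11: note_on(88): all voices busy, STEAL voice 0 (pitch 78, oldest) -> assign | voices=[88 66]
Op 12: note_on(86): all voices busy, STEAL voice 1 (pitch 66, oldest) -> assign | voices=[88 86]
Op 13: note_on(87): all voices busy, STEAL voice 0 (pitch 88, oldest) -> assign | voices=[87 86]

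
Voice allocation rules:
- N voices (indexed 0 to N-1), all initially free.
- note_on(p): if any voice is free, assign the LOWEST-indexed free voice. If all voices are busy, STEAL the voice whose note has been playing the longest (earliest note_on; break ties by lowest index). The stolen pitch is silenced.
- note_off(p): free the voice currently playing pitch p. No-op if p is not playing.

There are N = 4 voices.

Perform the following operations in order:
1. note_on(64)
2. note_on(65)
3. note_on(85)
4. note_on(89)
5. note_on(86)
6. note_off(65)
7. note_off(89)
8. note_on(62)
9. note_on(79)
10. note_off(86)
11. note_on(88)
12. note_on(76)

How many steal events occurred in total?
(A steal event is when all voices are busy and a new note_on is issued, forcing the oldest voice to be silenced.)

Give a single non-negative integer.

Op 1: note_on(64): voice 0 is free -> assigned | voices=[64 - - -]
Op 2: note_on(65): voice 1 is free -> assigned | voices=[64 65 - -]
Op 3: note_on(85): voice 2 is free -> assigned | voices=[64 65 85 -]
Op 4: note_on(89): voice 3 is free -> assigned | voices=[64 65 85 89]
Op 5: note_on(86): all voices busy, STEAL voice 0 (pitch 64, oldest) -> assign | voices=[86 65 85 89]
Op 6: note_off(65): free voice 1 | voices=[86 - 85 89]
Op 7: note_off(89): free voice 3 | voices=[86 - 85 -]
Op 8: note_on(62): voice 1 is free -> assigned | voices=[86 62 85 -]
Op 9: note_on(79): voice 3 is free -> assigned | voices=[86 62 85 79]
Op 10: note_off(86): free voice 0 | voices=[- 62 85 79]
Op 11: note_on(88): voice 0 is free -> assigned | voices=[88 62 85 79]
Op 12: note_on(76): all voices busy, STEAL voice 2 (pitch 85, oldest) -> assign | voices=[88 62 76 79]

Answer: 2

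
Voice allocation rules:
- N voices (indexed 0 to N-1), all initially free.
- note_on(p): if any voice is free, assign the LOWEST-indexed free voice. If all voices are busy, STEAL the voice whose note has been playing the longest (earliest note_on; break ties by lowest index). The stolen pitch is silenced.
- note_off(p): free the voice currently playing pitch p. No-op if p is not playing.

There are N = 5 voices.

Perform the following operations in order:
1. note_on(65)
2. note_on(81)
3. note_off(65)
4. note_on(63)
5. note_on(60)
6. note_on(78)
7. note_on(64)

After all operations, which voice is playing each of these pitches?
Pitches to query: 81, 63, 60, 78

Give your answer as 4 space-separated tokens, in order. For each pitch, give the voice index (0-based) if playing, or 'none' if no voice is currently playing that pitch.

Answer: 1 0 2 3

Derivation:
Op 1: note_on(65): voice 0 is free -> assigned | voices=[65 - - - -]
Op 2: note_on(81): voice 1 is free -> assigned | voices=[65 81 - - -]
Op 3: note_off(65): free voice 0 | voices=[- 81 - - -]
Op 4: note_on(63): voice 0 is free -> assigned | voices=[63 81 - - -]
Op 5: note_on(60): voice 2 is free -> assigned | voices=[63 81 60 - -]
Op 6: note_on(78): voice 3 is free -> assigned | voices=[63 81 60 78 -]
Op 7: note_on(64): voice 4 is free -> assigned | voices=[63 81 60 78 64]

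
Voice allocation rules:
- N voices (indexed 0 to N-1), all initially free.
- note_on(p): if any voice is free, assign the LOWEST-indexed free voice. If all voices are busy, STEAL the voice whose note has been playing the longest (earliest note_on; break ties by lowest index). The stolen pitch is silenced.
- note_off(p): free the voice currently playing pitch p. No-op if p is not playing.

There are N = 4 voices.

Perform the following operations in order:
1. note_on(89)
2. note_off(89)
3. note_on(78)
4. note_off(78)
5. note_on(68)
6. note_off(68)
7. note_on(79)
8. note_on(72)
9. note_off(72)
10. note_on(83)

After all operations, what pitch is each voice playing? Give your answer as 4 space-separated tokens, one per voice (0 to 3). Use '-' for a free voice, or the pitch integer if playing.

Answer: 79 83 - -

Derivation:
Op 1: note_on(89): voice 0 is free -> assigned | voices=[89 - - -]
Op 2: note_off(89): free voice 0 | voices=[- - - -]
Op 3: note_on(78): voice 0 is free -> assigned | voices=[78 - - -]
Op 4: note_off(78): free voice 0 | voices=[- - - -]
Op 5: note_on(68): voice 0 is free -> assigned | voices=[68 - - -]
Op 6: note_off(68): free voice 0 | voices=[- - - -]
Op 7: note_on(79): voice 0 is free -> assigned | voices=[79 - - -]
Op 8: note_on(72): voice 1 is free -> assigned | voices=[79 72 - -]
Op 9: note_off(72): free voice 1 | voices=[79 - - -]
Op 10: note_on(83): voice 1 is free -> assigned | voices=[79 83 - -]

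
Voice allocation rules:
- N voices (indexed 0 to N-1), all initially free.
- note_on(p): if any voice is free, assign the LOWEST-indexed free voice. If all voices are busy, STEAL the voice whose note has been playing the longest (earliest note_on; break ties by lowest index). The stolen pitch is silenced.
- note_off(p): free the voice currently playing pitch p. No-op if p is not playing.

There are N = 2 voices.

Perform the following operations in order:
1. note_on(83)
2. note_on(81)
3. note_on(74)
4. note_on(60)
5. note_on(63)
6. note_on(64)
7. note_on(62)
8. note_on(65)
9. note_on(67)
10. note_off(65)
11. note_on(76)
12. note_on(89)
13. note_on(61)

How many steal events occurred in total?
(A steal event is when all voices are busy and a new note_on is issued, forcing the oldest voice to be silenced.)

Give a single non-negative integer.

Answer: 9

Derivation:
Op 1: note_on(83): voice 0 is free -> assigned | voices=[83 -]
Op 2: note_on(81): voice 1 is free -> assigned | voices=[83 81]
Op 3: note_on(74): all voices busy, STEAL voice 0 (pitch 83, oldest) -> assign | voices=[74 81]
Op 4: note_on(60): all voices busy, STEAL voice 1 (pitch 81, oldest) -> assign | voices=[74 60]
Op 5: note_on(63): all voices busy, STEAL voice 0 (pitch 74, oldest) -> assign | voices=[63 60]
Op 6: note_on(64): all voices busy, STEAL voice 1 (pitch 60, oldest) -> assign | voices=[63 64]
Op 7: note_on(62): all voices busy, STEAL voice 0 (pitch 63, oldest) -> assign | voices=[62 64]
Op 8: note_on(65): all voices busy, STEAL voice 1 (pitch 64, oldest) -> assign | voices=[62 65]
Op 9: note_on(67): all voices busy, STEAL voice 0 (pitch 62, oldest) -> assign | voices=[67 65]
Op 10: note_off(65): free voice 1 | voices=[67 -]
Op 11: note_on(76): voice 1 is free -> assigned | voices=[67 76]
Op 12: note_on(89): all voices busy, STEAL voice 0 (pitch 67, oldest) -> assign | voices=[89 76]
Op 13: note_on(61): all voices busy, STEAL voice 1 (pitch 76, oldest) -> assign | voices=[89 61]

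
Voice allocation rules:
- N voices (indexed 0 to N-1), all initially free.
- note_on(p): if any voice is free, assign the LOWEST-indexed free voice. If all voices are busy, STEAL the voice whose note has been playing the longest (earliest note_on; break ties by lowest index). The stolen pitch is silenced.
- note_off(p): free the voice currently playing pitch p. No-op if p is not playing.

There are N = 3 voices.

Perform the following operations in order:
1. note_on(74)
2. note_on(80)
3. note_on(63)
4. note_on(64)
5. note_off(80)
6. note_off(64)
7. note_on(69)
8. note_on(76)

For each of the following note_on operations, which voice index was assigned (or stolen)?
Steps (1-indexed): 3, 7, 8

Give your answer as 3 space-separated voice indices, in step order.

Answer: 2 0 1

Derivation:
Op 1: note_on(74): voice 0 is free -> assigned | voices=[74 - -]
Op 2: note_on(80): voice 1 is free -> assigned | voices=[74 80 -]
Op 3: note_on(63): voice 2 is free -> assigned | voices=[74 80 63]
Op 4: note_on(64): all voices busy, STEAL voice 0 (pitch 74, oldest) -> assign | voices=[64 80 63]
Op 5: note_off(80): free voice 1 | voices=[64 - 63]
Op 6: note_off(64): free voice 0 | voices=[- - 63]
Op 7: note_on(69): voice 0 is free -> assigned | voices=[69 - 63]
Op 8: note_on(76): voice 1 is free -> assigned | voices=[69 76 63]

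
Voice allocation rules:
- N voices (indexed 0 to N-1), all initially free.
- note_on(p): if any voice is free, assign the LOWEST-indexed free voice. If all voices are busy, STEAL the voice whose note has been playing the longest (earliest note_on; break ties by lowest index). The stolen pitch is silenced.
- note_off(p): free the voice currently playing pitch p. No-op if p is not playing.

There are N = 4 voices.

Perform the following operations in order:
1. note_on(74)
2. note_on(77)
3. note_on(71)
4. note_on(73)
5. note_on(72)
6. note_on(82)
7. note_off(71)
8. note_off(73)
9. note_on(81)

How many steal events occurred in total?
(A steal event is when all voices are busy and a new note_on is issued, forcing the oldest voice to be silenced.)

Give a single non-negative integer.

Answer: 2

Derivation:
Op 1: note_on(74): voice 0 is free -> assigned | voices=[74 - - -]
Op 2: note_on(77): voice 1 is free -> assigned | voices=[74 77 - -]
Op 3: note_on(71): voice 2 is free -> assigned | voices=[74 77 71 -]
Op 4: note_on(73): voice 3 is free -> assigned | voices=[74 77 71 73]
Op 5: note_on(72): all voices busy, STEAL voice 0 (pitch 74, oldest) -> assign | voices=[72 77 71 73]
Op 6: note_on(82): all voices busy, STEAL voice 1 (pitch 77, oldest) -> assign | voices=[72 82 71 73]
Op 7: note_off(71): free voice 2 | voices=[72 82 - 73]
Op 8: note_off(73): free voice 3 | voices=[72 82 - -]
Op 9: note_on(81): voice 2 is free -> assigned | voices=[72 82 81 -]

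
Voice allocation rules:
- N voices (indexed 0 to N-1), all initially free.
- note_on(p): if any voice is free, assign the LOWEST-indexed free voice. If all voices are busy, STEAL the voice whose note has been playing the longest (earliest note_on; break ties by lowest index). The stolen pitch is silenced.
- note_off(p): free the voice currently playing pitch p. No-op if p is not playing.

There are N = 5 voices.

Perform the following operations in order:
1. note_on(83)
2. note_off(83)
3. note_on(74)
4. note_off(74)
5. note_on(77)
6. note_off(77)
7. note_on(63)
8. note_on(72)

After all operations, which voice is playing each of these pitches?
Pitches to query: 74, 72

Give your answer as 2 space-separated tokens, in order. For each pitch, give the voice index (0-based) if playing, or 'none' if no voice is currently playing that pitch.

Op 1: note_on(83): voice 0 is free -> assigned | voices=[83 - - - -]
Op 2: note_off(83): free voice 0 | voices=[- - - - -]
Op 3: note_on(74): voice 0 is free -> assigned | voices=[74 - - - -]
Op 4: note_off(74): free voice 0 | voices=[- - - - -]
Op 5: note_on(77): voice 0 is free -> assigned | voices=[77 - - - -]
Op 6: note_off(77): free voice 0 | voices=[- - - - -]
Op 7: note_on(63): voice 0 is free -> assigned | voices=[63 - - - -]
Op 8: note_on(72): voice 1 is free -> assigned | voices=[63 72 - - -]

Answer: none 1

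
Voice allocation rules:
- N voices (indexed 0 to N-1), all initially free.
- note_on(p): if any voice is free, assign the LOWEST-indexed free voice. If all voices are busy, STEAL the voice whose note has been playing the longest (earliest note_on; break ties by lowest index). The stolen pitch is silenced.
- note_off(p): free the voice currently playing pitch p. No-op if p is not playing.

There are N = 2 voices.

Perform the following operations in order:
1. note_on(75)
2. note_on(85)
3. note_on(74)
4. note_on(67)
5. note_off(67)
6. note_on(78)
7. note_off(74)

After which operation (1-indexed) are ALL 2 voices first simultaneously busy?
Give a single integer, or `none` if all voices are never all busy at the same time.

Op 1: note_on(75): voice 0 is free -> assigned | voices=[75 -]
Op 2: note_on(85): voice 1 is free -> assigned | voices=[75 85]
Op 3: note_on(74): all voices busy, STEAL voice 0 (pitch 75, oldest) -> assign | voices=[74 85]
Op 4: note_on(67): all voices busy, STEAL voice 1 (pitch 85, oldest) -> assign | voices=[74 67]
Op 5: note_off(67): free voice 1 | voices=[74 -]
Op 6: note_on(78): voice 1 is free -> assigned | voices=[74 78]
Op 7: note_off(74): free voice 0 | voices=[- 78]

Answer: 2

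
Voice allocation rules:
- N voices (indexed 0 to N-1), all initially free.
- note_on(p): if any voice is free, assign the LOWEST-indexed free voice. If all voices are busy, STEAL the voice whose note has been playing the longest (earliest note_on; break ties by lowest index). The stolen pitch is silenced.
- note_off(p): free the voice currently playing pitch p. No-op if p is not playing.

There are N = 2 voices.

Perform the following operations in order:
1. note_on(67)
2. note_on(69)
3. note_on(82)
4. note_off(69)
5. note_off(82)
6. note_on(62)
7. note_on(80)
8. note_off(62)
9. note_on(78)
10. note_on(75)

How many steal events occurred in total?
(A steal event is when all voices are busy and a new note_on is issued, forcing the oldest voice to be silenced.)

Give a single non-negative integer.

Op 1: note_on(67): voice 0 is free -> assigned | voices=[67 -]
Op 2: note_on(69): voice 1 is free -> assigned | voices=[67 69]
Op 3: note_on(82): all voices busy, STEAL voice 0 (pitch 67, oldest) -> assign | voices=[82 69]
Op 4: note_off(69): free voice 1 | voices=[82 -]
Op 5: note_off(82): free voice 0 | voices=[- -]
Op 6: note_on(62): voice 0 is free -> assigned | voices=[62 -]
Op 7: note_on(80): voice 1 is free -> assigned | voices=[62 80]
Op 8: note_off(62): free voice 0 | voices=[- 80]
Op 9: note_on(78): voice 0 is free -> assigned | voices=[78 80]
Op 10: note_on(75): all voices busy, STEAL voice 1 (pitch 80, oldest) -> assign | voices=[78 75]

Answer: 2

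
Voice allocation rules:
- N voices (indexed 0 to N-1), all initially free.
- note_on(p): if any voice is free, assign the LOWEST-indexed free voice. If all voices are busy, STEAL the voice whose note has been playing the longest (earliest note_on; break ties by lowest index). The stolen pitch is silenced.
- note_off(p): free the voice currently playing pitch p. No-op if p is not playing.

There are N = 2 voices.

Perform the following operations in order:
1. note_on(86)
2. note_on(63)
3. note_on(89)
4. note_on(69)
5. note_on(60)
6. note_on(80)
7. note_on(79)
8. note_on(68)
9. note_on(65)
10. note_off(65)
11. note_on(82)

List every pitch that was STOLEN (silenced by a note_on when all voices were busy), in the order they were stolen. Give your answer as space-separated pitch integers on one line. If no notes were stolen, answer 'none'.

Answer: 86 63 89 69 60 80 79

Derivation:
Op 1: note_on(86): voice 0 is free -> assigned | voices=[86 -]
Op 2: note_on(63): voice 1 is free -> assigned | voices=[86 63]
Op 3: note_on(89): all voices busy, STEAL voice 0 (pitch 86, oldest) -> assign | voices=[89 63]
Op 4: note_on(69): all voices busy, STEAL voice 1 (pitch 63, oldest) -> assign | voices=[89 69]
Op 5: note_on(60): all voices busy, STEAL voice 0 (pitch 89, oldest) -> assign | voices=[60 69]
Op 6: note_on(80): all voices busy, STEAL voice 1 (pitch 69, oldest) -> assign | voices=[60 80]
Op 7: note_on(79): all voices busy, STEAL voice 0 (pitch 60, oldest) -> assign | voices=[79 80]
Op 8: note_on(68): all voices busy, STEAL voice 1 (pitch 80, oldest) -> assign | voices=[79 68]
Op 9: note_on(65): all voices busy, STEAL voice 0 (pitch 79, oldest) -> assign | voices=[65 68]
Op 10: note_off(65): free voice 0 | voices=[- 68]
Op 11: note_on(82): voice 0 is free -> assigned | voices=[82 68]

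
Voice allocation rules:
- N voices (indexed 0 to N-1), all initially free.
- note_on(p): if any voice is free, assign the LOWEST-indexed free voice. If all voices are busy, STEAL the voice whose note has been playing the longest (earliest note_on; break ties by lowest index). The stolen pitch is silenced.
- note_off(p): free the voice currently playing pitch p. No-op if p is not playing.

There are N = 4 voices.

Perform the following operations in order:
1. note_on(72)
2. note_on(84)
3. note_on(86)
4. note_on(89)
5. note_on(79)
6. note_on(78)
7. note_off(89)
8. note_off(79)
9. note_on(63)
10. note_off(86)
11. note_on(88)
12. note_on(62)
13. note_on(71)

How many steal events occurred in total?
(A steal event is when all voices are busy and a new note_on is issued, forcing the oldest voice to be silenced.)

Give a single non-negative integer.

Op 1: note_on(72): voice 0 is free -> assigned | voices=[72 - - -]
Op 2: note_on(84): voice 1 is free -> assigned | voices=[72 84 - -]
Op 3: note_on(86): voice 2 is free -> assigned | voices=[72 84 86 -]
Op 4: note_on(89): voice 3 is free -> assigned | voices=[72 84 86 89]
Op 5: note_on(79): all voices busy, STEAL voice 0 (pitch 72, oldest) -> assign | voices=[79 84 86 89]
Op 6: note_on(78): all voices busy, STEAL voice 1 (pitch 84, oldest) -> assign | voices=[79 78 86 89]
Op 7: note_off(89): free voice 3 | voices=[79 78 86 -]
Op 8: note_off(79): free voice 0 | voices=[- 78 86 -]
Op 9: note_on(63): voice 0 is free -> assigned | voices=[63 78 86 -]
Op 10: note_off(86): free voice 2 | voices=[63 78 - -]
Op 11: note_on(88): voice 2 is free -> assigned | voices=[63 78 88 -]
Op 12: note_on(62): voice 3 is free -> assigned | voices=[63 78 88 62]
Op 13: note_on(71): all voices busy, STEAL voice 1 (pitch 78, oldest) -> assign | voices=[63 71 88 62]

Answer: 3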